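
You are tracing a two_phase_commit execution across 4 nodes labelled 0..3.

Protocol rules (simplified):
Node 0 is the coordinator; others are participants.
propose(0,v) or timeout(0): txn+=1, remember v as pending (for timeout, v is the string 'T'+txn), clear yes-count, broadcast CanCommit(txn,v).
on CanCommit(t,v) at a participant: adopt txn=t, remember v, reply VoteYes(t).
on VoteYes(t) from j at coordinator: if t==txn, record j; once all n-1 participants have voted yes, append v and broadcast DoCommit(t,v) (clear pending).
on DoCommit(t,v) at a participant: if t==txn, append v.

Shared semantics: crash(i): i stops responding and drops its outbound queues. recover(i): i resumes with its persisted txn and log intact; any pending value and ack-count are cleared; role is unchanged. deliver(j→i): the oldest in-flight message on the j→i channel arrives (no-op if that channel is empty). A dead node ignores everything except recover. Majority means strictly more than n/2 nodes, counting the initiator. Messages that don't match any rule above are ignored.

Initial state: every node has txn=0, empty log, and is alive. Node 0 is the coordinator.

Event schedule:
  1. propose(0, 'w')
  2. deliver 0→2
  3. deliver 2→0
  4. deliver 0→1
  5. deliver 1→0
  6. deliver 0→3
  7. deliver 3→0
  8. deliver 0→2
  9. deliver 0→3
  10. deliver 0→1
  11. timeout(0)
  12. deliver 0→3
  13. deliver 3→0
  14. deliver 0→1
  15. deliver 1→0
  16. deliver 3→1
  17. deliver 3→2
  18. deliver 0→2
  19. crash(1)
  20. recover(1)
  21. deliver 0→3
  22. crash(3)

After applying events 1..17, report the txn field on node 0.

step 1 propose(0,'w'): 0={coor,t=1,log=-}
step 2 deliver 0→2: 2={part,t=1,log=-}
step 3 deliver 2→0: —
step 4 deliver 0→1: 1={part,t=1,log=-}
step 5 deliver 1→0: —
step 6 deliver 0→3: 3={part,t=1,log=-}
step 7 deliver 3→0: 0={coor,t=1,log=w}
step 8 deliver 0→2: 2={part,t=1,log=w}
step 9 deliver 0→3: 3={part,t=1,log=w}
step 10 deliver 0→1: 1={part,t=1,log=w}
step 11 timeout(0): 0={coor,t=2,log=w}
step 12 deliver 0→3: 3={part,t=2,log=w}
step 13 deliver 3→0: —
step 14 deliver 0→1: 1={part,t=2,log=w}
step 15 deliver 1→0: —
step 16 deliver 3→1: —
step 17 deliver 3→2: —

2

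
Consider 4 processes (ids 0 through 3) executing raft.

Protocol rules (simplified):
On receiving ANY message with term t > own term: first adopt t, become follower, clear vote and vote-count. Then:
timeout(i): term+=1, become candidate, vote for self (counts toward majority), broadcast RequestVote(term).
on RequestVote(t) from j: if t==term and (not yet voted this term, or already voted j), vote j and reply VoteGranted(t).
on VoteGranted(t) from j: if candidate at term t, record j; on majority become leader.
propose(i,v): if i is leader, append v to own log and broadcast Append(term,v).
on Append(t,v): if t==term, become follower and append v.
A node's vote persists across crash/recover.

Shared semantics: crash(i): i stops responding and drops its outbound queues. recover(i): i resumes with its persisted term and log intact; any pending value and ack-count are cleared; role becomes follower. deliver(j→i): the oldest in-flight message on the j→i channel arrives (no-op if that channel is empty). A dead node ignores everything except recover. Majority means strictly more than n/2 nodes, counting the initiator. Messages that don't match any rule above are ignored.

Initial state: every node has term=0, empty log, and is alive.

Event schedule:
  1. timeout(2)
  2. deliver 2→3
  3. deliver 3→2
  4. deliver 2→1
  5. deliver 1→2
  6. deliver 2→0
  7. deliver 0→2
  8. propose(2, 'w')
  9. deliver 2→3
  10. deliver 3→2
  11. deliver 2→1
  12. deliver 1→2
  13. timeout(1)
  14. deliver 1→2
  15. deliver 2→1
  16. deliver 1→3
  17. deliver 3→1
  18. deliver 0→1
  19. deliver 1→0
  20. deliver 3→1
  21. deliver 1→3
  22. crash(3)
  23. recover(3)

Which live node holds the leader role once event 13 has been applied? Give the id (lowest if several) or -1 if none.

2

e1 timeout(2): 2[cand,t=1,-]
e2 deliver 2→3: 3[foll,t=1,-]
e3 deliver 3→2: ·
e4 deliver 2→1: 1[foll,t=1,-]
e5 deliver 1→2: 2[lead,t=1,-]
e6 deliver 2→0: 0[foll,t=1,-]
e7 deliver 0→2: ·
e8 propose(2,'w'): 2[lead,t=1,w]
e9 deliver 2→3: 3[foll,t=1,w]
e10 deliver 3→2: ·
e11 deliver 2→1: 1[foll,t=1,w]
e12 deliver 1→2: ·
e13 timeout(1): 1[cand,t=2,w]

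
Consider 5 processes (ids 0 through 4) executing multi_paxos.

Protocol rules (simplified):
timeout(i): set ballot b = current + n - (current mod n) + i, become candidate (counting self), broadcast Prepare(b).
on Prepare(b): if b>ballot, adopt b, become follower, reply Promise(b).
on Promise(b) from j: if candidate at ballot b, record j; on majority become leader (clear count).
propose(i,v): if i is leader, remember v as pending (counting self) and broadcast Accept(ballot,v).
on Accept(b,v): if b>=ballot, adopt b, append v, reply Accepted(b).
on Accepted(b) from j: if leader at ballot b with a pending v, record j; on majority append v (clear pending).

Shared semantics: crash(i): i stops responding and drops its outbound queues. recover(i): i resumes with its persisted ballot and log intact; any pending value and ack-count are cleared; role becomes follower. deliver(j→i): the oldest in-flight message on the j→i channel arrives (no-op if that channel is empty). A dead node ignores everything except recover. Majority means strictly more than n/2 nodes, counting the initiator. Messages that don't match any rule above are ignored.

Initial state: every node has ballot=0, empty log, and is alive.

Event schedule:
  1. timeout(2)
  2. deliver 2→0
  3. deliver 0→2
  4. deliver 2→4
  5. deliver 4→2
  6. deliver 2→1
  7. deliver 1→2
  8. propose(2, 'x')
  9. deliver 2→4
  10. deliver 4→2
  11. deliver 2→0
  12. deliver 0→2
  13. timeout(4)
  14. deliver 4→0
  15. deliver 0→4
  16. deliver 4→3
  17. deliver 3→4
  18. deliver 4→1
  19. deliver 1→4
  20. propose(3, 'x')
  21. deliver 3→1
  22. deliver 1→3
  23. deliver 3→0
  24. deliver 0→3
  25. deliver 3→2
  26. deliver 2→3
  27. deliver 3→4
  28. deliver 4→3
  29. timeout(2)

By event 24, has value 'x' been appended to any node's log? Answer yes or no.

[1] timeout(2) → N2(cand b7 [-])
[2] deliver 2→0 → N0(foll b7 [-])
[3] deliver 0→2 → ∅
[4] deliver 2→4 → N4(foll b7 [-])
[5] deliver 4→2 → N2(lead b7 [-])
[6] deliver 2→1 → N1(foll b7 [-])
[7] deliver 1→2 → ∅
[8] propose(2,'x') → ∅
[9] deliver 2→4 → N4(foll b7 [x])
[10] deliver 4→2 → ∅
[11] deliver 2→0 → N0(foll b7 [x])
[12] deliver 0→2 → N2(lead b7 [x])
[13] timeout(4) → N4(cand b14 [x])
[14] deliver 4→0 → N0(foll b14 [x])
[15] deliver 0→4 → ∅
[16] deliver 4→3 → N3(foll b14 [-])
[17] deliver 3→4 → N4(lead b14 [x])
[18] deliver 4→1 → N1(foll b14 [-])
[19] deliver 1→4 → ∅
[20] propose(3,'x') → ∅
[21] deliver 3→1 → ∅
[22] deliver 1→3 → ∅
[23] deliver 3→0 → ∅
[24] deliver 0→3 → ∅

yes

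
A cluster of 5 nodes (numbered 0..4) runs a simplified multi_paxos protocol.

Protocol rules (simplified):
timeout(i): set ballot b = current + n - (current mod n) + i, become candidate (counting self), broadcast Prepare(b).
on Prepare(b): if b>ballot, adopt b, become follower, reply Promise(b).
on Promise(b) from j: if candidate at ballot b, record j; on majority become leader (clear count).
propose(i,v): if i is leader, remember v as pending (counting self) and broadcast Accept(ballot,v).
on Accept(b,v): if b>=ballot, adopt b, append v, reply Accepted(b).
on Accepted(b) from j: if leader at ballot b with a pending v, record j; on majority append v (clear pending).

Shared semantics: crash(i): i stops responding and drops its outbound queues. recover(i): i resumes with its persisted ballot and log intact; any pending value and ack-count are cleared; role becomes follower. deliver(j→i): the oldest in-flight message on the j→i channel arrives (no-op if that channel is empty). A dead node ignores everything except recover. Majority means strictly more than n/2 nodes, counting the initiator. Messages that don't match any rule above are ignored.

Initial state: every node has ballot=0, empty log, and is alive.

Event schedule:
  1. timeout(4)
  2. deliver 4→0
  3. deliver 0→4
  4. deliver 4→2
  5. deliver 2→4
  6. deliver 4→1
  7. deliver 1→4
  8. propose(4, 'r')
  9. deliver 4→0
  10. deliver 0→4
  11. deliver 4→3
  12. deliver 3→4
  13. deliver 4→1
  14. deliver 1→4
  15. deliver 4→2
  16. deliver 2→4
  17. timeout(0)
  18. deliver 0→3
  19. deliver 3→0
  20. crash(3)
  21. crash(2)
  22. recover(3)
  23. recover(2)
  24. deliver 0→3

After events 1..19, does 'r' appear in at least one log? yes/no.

yes

e1 timeout(4): 4[cand,b=9,-]
e2 deliver 4→0: 0[foll,b=9,-]
e3 deliver 0→4: ·
e4 deliver 4→2: 2[foll,b=9,-]
e5 deliver 2→4: 4[lead,b=9,-]
e6 deliver 4→1: 1[foll,b=9,-]
e7 deliver 1→4: ·
e8 propose(4,'r'): ·
e9 deliver 4→0: 0[foll,b=9,r]
e10 deliver 0→4: ·
e11 deliver 4→3: 3[foll,b=9,-]
e12 deliver 3→4: ·
e13 deliver 4→1: 1[foll,b=9,r]
e14 deliver 1→4: 4[lead,b=9,r]
e15 deliver 4→2: 2[foll,b=9,r]
e16 deliver 2→4: ·
e17 timeout(0): 0[cand,b=10,r]
e18 deliver 0→3: 3[foll,b=10,-]
e19 deliver 3→0: ·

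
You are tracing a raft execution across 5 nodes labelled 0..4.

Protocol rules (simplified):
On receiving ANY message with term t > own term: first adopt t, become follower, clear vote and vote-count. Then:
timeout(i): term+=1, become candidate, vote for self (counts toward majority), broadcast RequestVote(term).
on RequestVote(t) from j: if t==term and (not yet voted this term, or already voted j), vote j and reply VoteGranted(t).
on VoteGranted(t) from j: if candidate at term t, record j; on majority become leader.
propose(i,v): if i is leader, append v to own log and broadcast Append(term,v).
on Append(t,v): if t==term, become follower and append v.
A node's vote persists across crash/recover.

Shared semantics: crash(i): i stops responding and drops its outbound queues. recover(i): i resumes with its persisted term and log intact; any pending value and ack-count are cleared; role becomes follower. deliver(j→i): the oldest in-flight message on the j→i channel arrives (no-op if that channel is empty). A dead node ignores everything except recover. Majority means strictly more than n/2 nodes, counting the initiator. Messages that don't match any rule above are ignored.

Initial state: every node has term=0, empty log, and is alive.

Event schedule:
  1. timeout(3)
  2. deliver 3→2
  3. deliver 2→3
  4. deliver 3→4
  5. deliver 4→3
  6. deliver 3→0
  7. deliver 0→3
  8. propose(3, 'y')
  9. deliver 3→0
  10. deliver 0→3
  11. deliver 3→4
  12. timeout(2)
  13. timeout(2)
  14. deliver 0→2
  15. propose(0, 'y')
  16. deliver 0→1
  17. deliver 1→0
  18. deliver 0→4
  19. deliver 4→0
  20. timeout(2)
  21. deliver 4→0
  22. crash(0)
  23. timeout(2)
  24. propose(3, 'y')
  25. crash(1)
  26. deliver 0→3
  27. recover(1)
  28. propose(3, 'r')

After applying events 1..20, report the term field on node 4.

1

1. timeout(3):  <3:cand t1 ->
2. deliver 3→2:  <2:foll t1 ->
3. deliver 2→3:  nop
4. deliver 3→4:  <4:foll t1 ->
5. deliver 4→3:  <3:lead t1 ->
6. deliver 3→0:  <0:foll t1 ->
7. deliver 0→3:  nop
8. propose(3,'y'):  <3:lead t1 y>
9. deliver 3→0:  <0:foll t1 y>
10. deliver 0→3:  nop
11. deliver 3→4:  <4:foll t1 y>
12. timeout(2):  <2:cand t2 ->
13. timeout(2):  <2:cand t3 ->
14. deliver 0→2:  nop
15. propose(0,'y'):  nop
16. deliver 0→1:  nop
17. deliver 1→0:  nop
18. deliver 0→4:  nop
19. deliver 4→0:  nop
20. timeout(2):  <2:cand t4 ->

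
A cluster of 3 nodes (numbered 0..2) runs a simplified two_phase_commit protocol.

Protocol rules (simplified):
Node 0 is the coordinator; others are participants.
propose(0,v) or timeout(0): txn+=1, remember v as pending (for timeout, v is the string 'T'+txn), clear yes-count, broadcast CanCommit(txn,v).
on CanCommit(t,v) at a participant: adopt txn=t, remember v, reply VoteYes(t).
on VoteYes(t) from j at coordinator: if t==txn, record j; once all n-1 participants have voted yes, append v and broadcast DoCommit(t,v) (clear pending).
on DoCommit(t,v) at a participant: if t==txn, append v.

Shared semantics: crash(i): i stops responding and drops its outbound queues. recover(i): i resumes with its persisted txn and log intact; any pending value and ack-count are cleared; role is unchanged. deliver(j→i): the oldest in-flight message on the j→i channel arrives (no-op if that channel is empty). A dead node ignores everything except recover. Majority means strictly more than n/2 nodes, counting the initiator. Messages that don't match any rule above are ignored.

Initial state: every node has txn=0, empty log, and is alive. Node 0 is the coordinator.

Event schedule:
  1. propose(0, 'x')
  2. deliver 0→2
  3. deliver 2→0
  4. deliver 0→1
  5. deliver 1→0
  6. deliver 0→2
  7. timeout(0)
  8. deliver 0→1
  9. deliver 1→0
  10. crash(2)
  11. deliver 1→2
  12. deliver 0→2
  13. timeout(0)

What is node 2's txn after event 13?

1

1. propose(0,'x'):  <0:coor t1 ->
2. deliver 0→2:  <2:part t1 ->
3. deliver 2→0:  nop
4. deliver 0→1:  <1:part t1 ->
5. deliver 1→0:  <0:coor t1 x>
6. deliver 0→2:  <2:part t1 x>
7. timeout(0):  <0:coor t2 x>
8. deliver 0→1:  <1:part t1 x>
9. deliver 1→0:  nop
10. crash(2):  <2:✗part t1 x>
11. deliver 1→2:  nop
12. deliver 0→2:  nop
13. timeout(0):  <0:coor t3 x>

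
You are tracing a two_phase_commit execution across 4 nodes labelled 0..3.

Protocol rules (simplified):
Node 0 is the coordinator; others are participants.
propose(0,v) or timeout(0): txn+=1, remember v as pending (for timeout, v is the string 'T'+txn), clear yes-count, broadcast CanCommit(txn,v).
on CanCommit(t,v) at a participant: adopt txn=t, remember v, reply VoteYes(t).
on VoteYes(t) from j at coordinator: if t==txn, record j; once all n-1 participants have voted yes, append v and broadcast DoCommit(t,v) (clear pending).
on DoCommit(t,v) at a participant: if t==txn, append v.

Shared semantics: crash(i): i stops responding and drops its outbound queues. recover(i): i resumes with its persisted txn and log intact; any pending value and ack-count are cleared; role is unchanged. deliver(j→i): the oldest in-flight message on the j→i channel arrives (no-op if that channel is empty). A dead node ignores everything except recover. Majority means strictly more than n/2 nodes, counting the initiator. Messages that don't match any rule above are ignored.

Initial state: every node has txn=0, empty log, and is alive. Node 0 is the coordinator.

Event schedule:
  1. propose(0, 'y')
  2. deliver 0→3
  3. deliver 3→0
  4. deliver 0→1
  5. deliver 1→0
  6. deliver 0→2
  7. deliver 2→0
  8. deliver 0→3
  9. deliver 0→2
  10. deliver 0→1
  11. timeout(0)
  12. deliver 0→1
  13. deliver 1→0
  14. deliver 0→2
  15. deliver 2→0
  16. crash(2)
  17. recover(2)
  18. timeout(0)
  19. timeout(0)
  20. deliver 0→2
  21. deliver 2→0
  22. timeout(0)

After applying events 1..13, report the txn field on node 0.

1. propose(0,'y'):  <0:coor t1 ->
2. deliver 0→3:  <3:part t1 ->
3. deliver 3→0:  nop
4. deliver 0→1:  <1:part t1 ->
5. deliver 1→0:  nop
6. deliver 0→2:  <2:part t1 ->
7. deliver 2→0:  <0:coor t1 y>
8. deliver 0→3:  <3:part t1 y>
9. deliver 0→2:  <2:part t1 y>
10. deliver 0→1:  <1:part t1 y>
11. timeout(0):  <0:coor t2 y>
12. deliver 0→1:  <1:part t2 y>
13. deliver 1→0:  nop

2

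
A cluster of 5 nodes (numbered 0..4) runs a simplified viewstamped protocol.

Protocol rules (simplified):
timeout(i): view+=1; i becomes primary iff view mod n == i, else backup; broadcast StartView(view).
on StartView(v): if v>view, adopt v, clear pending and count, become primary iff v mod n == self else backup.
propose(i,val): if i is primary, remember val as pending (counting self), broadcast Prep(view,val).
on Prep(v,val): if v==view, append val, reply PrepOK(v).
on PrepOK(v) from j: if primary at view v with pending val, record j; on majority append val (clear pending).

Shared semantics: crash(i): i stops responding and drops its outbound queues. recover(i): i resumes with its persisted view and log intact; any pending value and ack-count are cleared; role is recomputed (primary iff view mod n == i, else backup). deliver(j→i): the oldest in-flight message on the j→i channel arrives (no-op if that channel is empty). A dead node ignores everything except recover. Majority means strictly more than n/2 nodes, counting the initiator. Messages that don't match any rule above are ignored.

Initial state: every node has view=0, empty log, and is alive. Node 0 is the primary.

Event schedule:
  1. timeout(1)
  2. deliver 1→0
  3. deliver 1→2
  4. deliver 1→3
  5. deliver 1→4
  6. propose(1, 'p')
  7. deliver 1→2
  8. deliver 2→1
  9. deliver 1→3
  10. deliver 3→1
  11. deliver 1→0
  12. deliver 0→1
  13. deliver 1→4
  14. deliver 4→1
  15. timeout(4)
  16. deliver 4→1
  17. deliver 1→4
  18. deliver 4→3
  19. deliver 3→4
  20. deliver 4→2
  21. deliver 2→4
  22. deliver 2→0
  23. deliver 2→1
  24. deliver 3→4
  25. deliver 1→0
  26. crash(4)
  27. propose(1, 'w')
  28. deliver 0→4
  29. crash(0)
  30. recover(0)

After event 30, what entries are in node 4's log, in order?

[1] timeout(1) → N1(prim v1 [-])
[2] deliver 1→0 → N0(back v1 [-])
[3] deliver 1→2 → N2(back v1 [-])
[4] deliver 1→3 → N3(back v1 [-])
[5] deliver 1→4 → N4(back v1 [-])
[6] propose(1,'p') → ∅
[7] deliver 1→2 → N2(back v1 [p])
[8] deliver 2→1 → ∅
[9] deliver 1→3 → N3(back v1 [p])
[10] deliver 3→1 → N1(prim v1 [p])
[11] deliver 1→0 → N0(back v1 [p])
[12] deliver 0→1 → ∅
[13] deliver 1→4 → N4(back v1 [p])
[14] deliver 4→1 → ∅
[15] timeout(4) → N4(back v2 [p])
[16] deliver 4→1 → N1(back v2 [p])
[17] deliver 1→4 → ∅
[18] deliver 4→3 → N3(back v2 [p])
[19] deliver 3→4 → ∅
[20] deliver 4→2 → N2(prim v2 [p])
[21] deliver 2→4 → ∅
[22] deliver 2→0 → ∅
[23] deliver 2→1 → ∅
[24] deliver 3→4 → ∅
[25] deliver 1→0 → ∅
[26] crash(4) → N4(✗back v2 [p])
[27] propose(1,'w') → ∅
[28] deliver 0→4 → ∅
[29] crash(0) → N0(✗back v1 [p])
[30] recover(0) → N0(back v1 [p])

p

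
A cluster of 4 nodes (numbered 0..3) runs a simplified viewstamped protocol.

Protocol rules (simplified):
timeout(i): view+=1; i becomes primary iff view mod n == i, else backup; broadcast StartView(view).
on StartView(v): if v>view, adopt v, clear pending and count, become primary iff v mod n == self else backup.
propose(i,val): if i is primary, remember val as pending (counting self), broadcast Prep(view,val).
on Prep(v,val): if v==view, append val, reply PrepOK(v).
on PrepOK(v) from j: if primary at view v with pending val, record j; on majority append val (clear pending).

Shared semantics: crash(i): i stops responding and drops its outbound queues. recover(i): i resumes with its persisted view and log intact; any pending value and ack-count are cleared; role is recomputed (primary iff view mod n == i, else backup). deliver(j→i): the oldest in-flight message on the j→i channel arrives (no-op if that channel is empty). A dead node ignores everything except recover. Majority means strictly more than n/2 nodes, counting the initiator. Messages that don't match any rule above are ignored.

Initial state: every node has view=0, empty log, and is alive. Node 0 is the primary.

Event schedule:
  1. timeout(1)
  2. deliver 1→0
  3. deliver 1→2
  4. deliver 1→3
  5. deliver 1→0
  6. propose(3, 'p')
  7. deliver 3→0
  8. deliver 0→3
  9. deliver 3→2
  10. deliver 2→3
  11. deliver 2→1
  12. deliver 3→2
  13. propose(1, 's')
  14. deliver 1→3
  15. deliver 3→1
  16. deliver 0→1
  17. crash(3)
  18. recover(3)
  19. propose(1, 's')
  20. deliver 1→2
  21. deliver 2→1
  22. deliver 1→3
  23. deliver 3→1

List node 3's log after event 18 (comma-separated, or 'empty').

s

e1 timeout(1): 1[prim,v=1,-]
e2 deliver 1→0: 0[back,v=1,-]
e3 deliver 1→2: 2[back,v=1,-]
e4 deliver 1→3: 3[back,v=1,-]
e5 deliver 1→0: ·
e6 propose(3,'p'): ·
e7 deliver 3→0: ·
e8 deliver 0→3: ·
e9 deliver 3→2: ·
e10 deliver 2→3: ·
e11 deliver 2→1: ·
e12 deliver 3→2: ·
e13 propose(1,'s'): ·
e14 deliver 1→3: 3[back,v=1,s]
e15 deliver 3→1: ·
e16 deliver 0→1: ·
e17 crash(3): 3[✗back,v=1,s]
e18 recover(3): 3[back,v=1,s]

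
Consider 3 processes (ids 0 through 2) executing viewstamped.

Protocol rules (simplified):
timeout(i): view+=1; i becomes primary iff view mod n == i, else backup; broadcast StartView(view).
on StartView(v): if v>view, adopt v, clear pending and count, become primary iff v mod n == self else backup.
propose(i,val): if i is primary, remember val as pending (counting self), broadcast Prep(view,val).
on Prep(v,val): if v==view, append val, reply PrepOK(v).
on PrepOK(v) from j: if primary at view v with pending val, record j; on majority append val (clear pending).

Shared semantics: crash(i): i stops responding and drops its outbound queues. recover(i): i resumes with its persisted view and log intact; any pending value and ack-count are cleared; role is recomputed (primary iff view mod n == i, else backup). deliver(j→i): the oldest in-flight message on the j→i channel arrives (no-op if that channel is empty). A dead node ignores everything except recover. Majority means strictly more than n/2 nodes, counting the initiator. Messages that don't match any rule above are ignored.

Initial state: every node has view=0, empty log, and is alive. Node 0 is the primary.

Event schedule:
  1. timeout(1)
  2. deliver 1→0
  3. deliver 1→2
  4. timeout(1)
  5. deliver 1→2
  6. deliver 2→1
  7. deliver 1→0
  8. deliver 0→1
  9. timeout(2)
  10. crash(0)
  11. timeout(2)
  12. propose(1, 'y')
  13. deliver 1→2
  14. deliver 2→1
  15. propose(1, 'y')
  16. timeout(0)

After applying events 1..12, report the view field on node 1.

2

1. timeout(1):  <1:prim v1 ->
2. deliver 1→0:  <0:back v1 ->
3. deliver 1→2:  <2:back v1 ->
4. timeout(1):  <1:back v2 ->
5. deliver 1→2:  <2:prim v2 ->
6. deliver 2→1:  nop
7. deliver 1→0:  <0:back v2 ->
8. deliver 0→1:  nop
9. timeout(2):  <2:back v3 ->
10. crash(0):  <0:✗back v2 ->
11. timeout(2):  <2:back v4 ->
12. propose(1,'y'):  nop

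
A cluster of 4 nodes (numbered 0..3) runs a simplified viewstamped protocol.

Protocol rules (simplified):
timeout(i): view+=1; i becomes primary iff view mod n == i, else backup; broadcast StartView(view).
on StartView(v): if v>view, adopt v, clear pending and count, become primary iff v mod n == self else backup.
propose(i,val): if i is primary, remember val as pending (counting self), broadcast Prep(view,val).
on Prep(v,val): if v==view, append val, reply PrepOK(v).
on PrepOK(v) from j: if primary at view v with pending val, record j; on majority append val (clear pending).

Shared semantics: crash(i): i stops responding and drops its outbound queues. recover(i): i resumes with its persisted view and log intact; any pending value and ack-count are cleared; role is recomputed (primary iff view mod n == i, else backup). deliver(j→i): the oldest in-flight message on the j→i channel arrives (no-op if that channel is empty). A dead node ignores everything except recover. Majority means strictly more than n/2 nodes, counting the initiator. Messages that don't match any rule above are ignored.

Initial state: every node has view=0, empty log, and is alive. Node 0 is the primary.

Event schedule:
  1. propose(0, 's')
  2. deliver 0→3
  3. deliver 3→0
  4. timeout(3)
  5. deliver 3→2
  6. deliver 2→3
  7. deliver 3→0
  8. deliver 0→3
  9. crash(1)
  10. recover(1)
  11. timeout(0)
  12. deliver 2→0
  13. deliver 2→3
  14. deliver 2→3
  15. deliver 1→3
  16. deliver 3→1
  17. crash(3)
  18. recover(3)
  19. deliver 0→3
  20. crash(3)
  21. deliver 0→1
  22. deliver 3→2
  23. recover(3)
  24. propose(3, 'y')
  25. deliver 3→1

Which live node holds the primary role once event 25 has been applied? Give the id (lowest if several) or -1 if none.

1. propose(0,'s'):  nop
2. deliver 0→3:  <3:back v0 s>
3. deliver 3→0:  nop
4. timeout(3):  <3:back v1 s>
5. deliver 3→2:  <2:back v1 ->
6. deliver 2→3:  nop
7. deliver 3→0:  <0:back v1 ->
8. deliver 0→3:  nop
9. crash(1):  <1:✗back v0 ->
10. recover(1):  <1:back v0 ->
11. timeout(0):  <0:back v2 ->
12. deliver 2→0:  nop
13. deliver 2→3:  nop
14. deliver 2→3:  nop
15. deliver 1→3:  nop
16. deliver 3→1:  <1:prim v1 ->
17. crash(3):  <3:✗back v1 s>
18. recover(3):  <3:back v1 s>
19. deliver 0→3:  <3:back v2 s>
20. crash(3):  <3:✗back v2 s>
21. deliver 0→1:  nop
22. deliver 3→2:  nop
23. recover(3):  <3:back v2 s>
24. propose(3,'y'):  nop
25. deliver 3→1:  nop

1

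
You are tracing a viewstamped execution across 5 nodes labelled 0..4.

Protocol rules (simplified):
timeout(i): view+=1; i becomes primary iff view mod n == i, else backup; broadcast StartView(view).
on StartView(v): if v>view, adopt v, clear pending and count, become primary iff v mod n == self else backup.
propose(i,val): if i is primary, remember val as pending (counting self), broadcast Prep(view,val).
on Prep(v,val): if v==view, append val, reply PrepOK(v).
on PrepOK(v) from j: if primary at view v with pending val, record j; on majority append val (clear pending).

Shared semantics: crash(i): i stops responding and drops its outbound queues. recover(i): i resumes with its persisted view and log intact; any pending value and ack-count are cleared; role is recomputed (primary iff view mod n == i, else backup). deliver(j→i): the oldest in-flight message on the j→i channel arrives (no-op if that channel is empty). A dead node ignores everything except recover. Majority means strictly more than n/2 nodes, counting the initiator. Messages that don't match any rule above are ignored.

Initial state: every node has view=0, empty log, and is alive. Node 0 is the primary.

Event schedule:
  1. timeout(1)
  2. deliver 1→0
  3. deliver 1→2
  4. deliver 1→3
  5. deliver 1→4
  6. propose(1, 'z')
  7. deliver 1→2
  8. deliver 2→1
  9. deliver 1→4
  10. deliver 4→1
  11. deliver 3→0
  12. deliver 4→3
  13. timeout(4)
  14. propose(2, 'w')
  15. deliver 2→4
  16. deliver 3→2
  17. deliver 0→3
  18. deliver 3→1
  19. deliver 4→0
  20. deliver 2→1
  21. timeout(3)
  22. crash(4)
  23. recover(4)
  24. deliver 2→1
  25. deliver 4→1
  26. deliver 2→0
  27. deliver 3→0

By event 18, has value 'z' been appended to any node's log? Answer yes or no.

yes

step 1 timeout(1): 1={prim,v=1,log=-}
step 2 deliver 1→0: 0={back,v=1,log=-}
step 3 deliver 1→2: 2={back,v=1,log=-}
step 4 deliver 1→3: 3={back,v=1,log=-}
step 5 deliver 1→4: 4={back,v=1,log=-}
step 6 propose(1,'z'): —
step 7 deliver 1→2: 2={back,v=1,log=z}
step 8 deliver 2→1: —
step 9 deliver 1→4: 4={back,v=1,log=z}
step 10 deliver 4→1: 1={prim,v=1,log=z}
step 11 deliver 3→0: —
step 12 deliver 4→3: —
step 13 timeout(4): 4={back,v=2,log=z}
step 14 propose(2,'w'): —
step 15 deliver 2→4: —
step 16 deliver 3→2: —
step 17 deliver 0→3: —
step 18 deliver 3→1: —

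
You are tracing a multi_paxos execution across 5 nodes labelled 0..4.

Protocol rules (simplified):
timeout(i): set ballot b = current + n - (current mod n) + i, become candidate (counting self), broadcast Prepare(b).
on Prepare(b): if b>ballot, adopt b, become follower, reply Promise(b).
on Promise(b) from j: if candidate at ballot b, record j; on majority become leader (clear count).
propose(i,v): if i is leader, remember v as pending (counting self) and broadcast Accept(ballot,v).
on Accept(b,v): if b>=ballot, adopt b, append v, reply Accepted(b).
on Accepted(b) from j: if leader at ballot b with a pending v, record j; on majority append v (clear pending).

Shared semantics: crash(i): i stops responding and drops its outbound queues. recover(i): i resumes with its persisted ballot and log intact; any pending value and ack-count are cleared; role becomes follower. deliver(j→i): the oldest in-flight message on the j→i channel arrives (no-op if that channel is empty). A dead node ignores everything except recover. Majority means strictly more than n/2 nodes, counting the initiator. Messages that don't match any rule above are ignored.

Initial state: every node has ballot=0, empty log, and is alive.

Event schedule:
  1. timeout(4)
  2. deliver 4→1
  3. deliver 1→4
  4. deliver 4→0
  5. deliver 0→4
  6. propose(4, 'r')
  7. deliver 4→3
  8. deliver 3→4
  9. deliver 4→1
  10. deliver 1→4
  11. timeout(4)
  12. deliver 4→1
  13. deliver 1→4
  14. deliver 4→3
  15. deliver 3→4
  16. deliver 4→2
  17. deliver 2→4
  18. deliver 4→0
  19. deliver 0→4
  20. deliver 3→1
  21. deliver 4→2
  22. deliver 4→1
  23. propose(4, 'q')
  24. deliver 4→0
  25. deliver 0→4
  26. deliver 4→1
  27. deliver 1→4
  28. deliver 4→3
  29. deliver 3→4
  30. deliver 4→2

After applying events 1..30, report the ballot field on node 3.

e1 timeout(4): 4[cand,b=9,-]
e2 deliver 4→1: 1[foll,b=9,-]
e3 deliver 1→4: ·
e4 deliver 4→0: 0[foll,b=9,-]
e5 deliver 0→4: 4[lead,b=9,-]
e6 propose(4,'r'): ·
e7 deliver 4→3: 3[foll,b=9,-]
e8 deliver 3→4: ·
e9 deliver 4→1: 1[foll,b=9,r]
e10 deliver 1→4: ·
e11 timeout(4): 4[cand,b=14,-]
e12 deliver 4→1: 1[foll,b=14,r]
e13 deliver 1→4: ·
e14 deliver 4→3: 3[foll,b=9,r]
e15 deliver 3→4: ·
e16 deliver 4→2: 2[foll,b=9,-]
e17 deliver 2→4: ·
e18 deliver 4→0: 0[foll,b=9,r]
e19 deliver 0→4: ·
e20 deliver 3→1: ·
e21 deliver 4→2: 2[foll,b=9,r]
e22 deliver 4→1: ·
e23 propose(4,'q'): ·
e24 deliver 4→0: 0[foll,b=14,r]
e25 deliver 0→4: 4[lead,b=14,-]
e26 deliver 4→1: ·
e27 deliver 1→4: ·
e28 deliver 4→3: 3[foll,b=14,r]
e29 deliver 3→4: ·
e30 deliver 4→2: 2[foll,b=14,r]

14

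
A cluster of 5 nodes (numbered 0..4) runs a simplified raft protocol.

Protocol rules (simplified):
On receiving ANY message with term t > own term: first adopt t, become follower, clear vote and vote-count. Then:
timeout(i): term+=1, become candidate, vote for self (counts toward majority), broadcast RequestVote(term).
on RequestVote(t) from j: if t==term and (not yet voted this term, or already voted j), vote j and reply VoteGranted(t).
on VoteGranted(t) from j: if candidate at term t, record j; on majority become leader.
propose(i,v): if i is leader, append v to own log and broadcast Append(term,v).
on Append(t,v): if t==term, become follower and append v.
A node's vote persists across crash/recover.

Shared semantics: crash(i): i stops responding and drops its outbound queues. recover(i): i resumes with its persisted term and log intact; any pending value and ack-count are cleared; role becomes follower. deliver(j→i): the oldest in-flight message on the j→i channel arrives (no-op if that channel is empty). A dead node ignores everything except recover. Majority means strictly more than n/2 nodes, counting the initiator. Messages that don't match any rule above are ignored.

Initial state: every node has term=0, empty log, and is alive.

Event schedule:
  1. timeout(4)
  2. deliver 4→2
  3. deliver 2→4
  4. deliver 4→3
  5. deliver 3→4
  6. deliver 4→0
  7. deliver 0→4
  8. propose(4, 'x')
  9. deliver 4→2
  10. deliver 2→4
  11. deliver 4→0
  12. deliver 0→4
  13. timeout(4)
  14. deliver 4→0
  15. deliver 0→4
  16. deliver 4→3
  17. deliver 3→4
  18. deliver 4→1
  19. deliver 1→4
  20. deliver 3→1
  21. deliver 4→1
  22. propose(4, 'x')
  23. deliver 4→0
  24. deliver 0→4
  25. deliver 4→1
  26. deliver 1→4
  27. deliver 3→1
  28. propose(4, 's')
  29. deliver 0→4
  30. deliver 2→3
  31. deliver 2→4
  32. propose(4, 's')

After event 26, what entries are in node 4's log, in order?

step 1 timeout(4): 4={cand,t=1,log=-}
step 2 deliver 4→2: 2={foll,t=1,log=-}
step 3 deliver 2→4: —
step 4 deliver 4→3: 3={foll,t=1,log=-}
step 5 deliver 3→4: 4={lead,t=1,log=-}
step 6 deliver 4→0: 0={foll,t=1,log=-}
step 7 deliver 0→4: —
step 8 propose(4,'x'): 4={lead,t=1,log=x}
step 9 deliver 4→2: 2={foll,t=1,log=x}
step 10 deliver 2→4: —
step 11 deliver 4→0: 0={foll,t=1,log=x}
step 12 deliver 0→4: —
step 13 timeout(4): 4={cand,t=2,log=x}
step 14 deliver 4→0: 0={foll,t=2,log=x}
step 15 deliver 0→4: —
step 16 deliver 4→3: 3={foll,t=1,log=x}
step 17 deliver 3→4: —
step 18 deliver 4→1: 1={foll,t=1,log=-}
step 19 deliver 1→4: —
step 20 deliver 3→1: —
step 21 deliver 4→1: 1={foll,t=1,log=x}
step 22 propose(4,'x'): —
step 23 deliver 4→0: —
step 24 deliver 0→4: —
step 25 deliver 4→1: 1={foll,t=2,log=x}
step 26 deliver 1→4: 4={lead,t=2,log=x}

x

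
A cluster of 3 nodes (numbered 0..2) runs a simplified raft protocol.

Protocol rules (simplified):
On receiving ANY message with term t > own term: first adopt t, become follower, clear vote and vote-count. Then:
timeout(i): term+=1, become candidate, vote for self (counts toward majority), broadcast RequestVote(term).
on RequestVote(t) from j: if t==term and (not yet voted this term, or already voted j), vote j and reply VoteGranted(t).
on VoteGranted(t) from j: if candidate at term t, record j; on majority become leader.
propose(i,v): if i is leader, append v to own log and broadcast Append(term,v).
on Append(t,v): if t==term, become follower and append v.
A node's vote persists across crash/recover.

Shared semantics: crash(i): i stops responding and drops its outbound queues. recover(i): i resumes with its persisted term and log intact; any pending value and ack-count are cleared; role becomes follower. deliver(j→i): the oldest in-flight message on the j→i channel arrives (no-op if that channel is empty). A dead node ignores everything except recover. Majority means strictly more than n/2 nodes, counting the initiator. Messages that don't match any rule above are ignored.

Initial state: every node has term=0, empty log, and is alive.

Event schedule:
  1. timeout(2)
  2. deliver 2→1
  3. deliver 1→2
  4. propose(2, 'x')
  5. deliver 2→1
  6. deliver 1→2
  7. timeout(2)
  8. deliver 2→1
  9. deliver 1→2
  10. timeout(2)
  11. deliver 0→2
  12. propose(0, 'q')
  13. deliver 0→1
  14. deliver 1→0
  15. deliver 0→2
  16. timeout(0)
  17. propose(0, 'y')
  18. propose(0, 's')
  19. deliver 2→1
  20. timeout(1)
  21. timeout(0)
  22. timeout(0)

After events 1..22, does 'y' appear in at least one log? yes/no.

step 1 timeout(2): 2={cand,t=1,log=-}
step 2 deliver 2→1: 1={foll,t=1,log=-}
step 3 deliver 1→2: 2={lead,t=1,log=-}
step 4 propose(2,'x'): 2={lead,t=1,log=x}
step 5 deliver 2→1: 1={foll,t=1,log=x}
step 6 deliver 1→2: —
step 7 timeout(2): 2={cand,t=2,log=x}
step 8 deliver 2→1: 1={foll,t=2,log=x}
step 9 deliver 1→2: 2={lead,t=2,log=x}
step 10 timeout(2): 2={cand,t=3,log=x}
step 11 deliver 0→2: —
step 12 propose(0,'q'): —
step 13 deliver 0→1: —
step 14 deliver 1→0: —
step 15 deliver 0→2: —
step 16 timeout(0): 0={cand,t=1,log=-}
step 17 propose(0,'y'): —
step 18 propose(0,'s'): —
step 19 deliver 2→1: 1={foll,t=3,log=x}
step 20 timeout(1): 1={cand,t=4,log=x}
step 21 timeout(0): 0={cand,t=2,log=-}
step 22 timeout(0): 0={cand,t=3,log=-}

no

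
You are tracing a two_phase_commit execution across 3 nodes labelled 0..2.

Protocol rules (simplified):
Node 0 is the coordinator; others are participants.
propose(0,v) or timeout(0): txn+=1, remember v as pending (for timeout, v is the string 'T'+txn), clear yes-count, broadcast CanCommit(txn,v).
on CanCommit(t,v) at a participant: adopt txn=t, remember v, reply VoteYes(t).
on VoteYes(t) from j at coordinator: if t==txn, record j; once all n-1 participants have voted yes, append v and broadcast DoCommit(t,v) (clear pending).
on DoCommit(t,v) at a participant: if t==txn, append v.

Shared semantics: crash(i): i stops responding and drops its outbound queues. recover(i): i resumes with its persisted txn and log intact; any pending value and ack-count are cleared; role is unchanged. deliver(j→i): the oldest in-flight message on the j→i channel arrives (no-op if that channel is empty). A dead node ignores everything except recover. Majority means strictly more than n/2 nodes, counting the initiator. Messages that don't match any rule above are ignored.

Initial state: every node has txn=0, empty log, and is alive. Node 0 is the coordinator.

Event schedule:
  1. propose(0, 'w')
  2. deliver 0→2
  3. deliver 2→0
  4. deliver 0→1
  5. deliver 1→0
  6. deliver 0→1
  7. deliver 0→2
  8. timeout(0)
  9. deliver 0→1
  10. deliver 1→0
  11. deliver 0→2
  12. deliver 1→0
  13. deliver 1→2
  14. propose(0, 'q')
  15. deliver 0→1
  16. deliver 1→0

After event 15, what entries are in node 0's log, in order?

w

step 1 propose(0,'w'): 0={coor,t=1,log=-}
step 2 deliver 0→2: 2={part,t=1,log=-}
step 3 deliver 2→0: —
step 4 deliver 0→1: 1={part,t=1,log=-}
step 5 deliver 1→0: 0={coor,t=1,log=w}
step 6 deliver 0→1: 1={part,t=1,log=w}
step 7 deliver 0→2: 2={part,t=1,log=w}
step 8 timeout(0): 0={coor,t=2,log=w}
step 9 deliver 0→1: 1={part,t=2,log=w}
step 10 deliver 1→0: —
step 11 deliver 0→2: 2={part,t=2,log=w}
step 12 deliver 1→0: —
step 13 deliver 1→2: —
step 14 propose(0,'q'): 0={coor,t=3,log=w}
step 15 deliver 0→1: 1={part,t=3,log=w}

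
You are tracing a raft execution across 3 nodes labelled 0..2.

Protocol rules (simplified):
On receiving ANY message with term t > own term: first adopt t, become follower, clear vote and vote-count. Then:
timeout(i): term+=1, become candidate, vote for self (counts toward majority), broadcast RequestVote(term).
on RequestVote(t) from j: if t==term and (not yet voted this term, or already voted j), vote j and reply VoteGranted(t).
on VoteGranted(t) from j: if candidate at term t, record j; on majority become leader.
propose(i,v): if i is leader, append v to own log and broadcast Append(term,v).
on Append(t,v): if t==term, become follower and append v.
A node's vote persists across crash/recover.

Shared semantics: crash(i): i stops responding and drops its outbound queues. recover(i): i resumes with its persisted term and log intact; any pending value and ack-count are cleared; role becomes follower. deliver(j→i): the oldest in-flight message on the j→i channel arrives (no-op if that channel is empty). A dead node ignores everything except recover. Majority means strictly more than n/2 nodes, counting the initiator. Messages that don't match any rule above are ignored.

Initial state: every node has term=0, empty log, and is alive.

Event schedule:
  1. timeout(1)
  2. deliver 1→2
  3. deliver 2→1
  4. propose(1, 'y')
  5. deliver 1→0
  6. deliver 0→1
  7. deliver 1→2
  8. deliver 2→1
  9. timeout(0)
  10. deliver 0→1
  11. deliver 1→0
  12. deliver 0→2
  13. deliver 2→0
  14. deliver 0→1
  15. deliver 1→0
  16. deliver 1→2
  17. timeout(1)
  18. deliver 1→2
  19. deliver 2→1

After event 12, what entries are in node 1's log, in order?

e1 timeout(1): 1[cand,t=1,-]
e2 deliver 1→2: 2[foll,t=1,-]
e3 deliver 2→1: 1[lead,t=1,-]
e4 propose(1,'y'): 1[lead,t=1,y]
e5 deliver 1→0: 0[foll,t=1,-]
e6 deliver 0→1: ·
e7 deliver 1→2: 2[foll,t=1,y]
e8 deliver 2→1: ·
e9 timeout(0): 0[cand,t=2,-]
e10 deliver 0→1: 1[foll,t=2,y]
e11 deliver 1→0: ·
e12 deliver 0→2: 2[foll,t=2,y]

y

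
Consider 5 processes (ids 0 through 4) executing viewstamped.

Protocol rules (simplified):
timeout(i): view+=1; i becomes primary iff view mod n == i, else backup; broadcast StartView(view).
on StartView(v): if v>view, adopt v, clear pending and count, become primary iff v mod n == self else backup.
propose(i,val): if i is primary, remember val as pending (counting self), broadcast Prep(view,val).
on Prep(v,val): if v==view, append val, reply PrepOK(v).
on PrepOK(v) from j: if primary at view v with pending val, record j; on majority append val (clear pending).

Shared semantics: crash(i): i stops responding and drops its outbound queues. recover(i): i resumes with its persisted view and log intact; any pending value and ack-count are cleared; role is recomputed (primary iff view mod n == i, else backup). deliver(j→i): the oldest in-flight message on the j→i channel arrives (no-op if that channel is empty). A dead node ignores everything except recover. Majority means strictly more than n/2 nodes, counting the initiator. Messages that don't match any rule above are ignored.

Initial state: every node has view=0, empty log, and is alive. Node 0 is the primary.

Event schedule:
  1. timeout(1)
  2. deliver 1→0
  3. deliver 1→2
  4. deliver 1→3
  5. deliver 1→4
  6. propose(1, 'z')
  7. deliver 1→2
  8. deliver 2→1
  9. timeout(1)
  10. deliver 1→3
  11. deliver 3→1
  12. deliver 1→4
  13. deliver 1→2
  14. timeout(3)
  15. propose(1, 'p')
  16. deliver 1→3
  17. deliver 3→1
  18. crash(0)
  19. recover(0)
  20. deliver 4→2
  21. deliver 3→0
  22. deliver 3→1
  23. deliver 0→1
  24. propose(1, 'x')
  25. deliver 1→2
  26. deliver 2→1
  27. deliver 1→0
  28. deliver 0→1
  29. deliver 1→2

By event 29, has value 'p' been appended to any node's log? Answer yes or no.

no

after 1 — timeout(1): n1:prim/v1/[-]
after 2 — deliver 1→0: n0:back/v1/[-]
after 3 — deliver 1→2: n2:back/v1/[-]
after 4 — deliver 1→3: n3:back/v1/[-]
after 5 — deliver 1→4: n4:back/v1/[-]
after 6 — propose(1,'z'): ·
after 7 — deliver 1→2: n2:back/v1/[z]
after 8 — deliver 2→1: ·
after 9 — timeout(1): n1:back/v2/[-]
after 10 — deliver 1→3: n3:back/v1/[z]
after 11 — deliver 3→1: ·
after 12 — deliver 1→4: n4:back/v1/[z]
after 13 — deliver 1→2: n2:prim/v2/[z]
after 14 — timeout(3): n3:back/v2/[z]
after 15 — propose(1,'p'): ·
after 16 — deliver 1→3: ·
after 17 — deliver 3→1: ·
after 18 — crash(0): n0:✗back/v1/[-]
after 19 — recover(0): n0:back/v1/[-]
after 20 — deliver 4→2: ·
after 21 — deliver 3→0: n0:back/v2/[-]
after 22 — deliver 3→1: ·
after 23 — deliver 0→1: ·
after 24 — propose(1,'x'): ·
after 25 — deliver 1→2: ·
after 26 — deliver 2→1: ·
after 27 — deliver 1→0: ·
after 28 — deliver 0→1: ·
after 29 — deliver 1→2: ·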